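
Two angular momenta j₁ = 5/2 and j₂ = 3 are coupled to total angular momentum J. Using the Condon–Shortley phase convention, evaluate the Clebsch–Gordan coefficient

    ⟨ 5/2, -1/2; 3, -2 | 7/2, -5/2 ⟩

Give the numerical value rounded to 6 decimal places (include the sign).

-0.178174

triangle: 2!*3!*4!/10! = 288/3628800
(j±m)!: 2!*3!*1!*5!*1!*6! = 1036800
prefactor² = (2J+1)*Δ*N² = 4608/7
  k=0: +1/(0!*2!*3!*1!*0!*3!) = 1/72
  k=1: −1/(1!*1!*2!*0!*1!*4!) = -1/48
Σ = -1/144  ⇒  CG² = 4608/7*(-1/144)² = 2/63
CG = −√(2/63) = -0.178174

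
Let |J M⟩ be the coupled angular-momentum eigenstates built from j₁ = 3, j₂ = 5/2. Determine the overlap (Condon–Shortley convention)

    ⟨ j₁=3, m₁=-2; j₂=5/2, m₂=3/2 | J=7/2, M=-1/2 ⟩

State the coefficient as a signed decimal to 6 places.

+√(20/63) ≈ +0.563436

triangle: 2!*4!*3!/10! = 288/3628800
(j±m)!: 1!*5!*4!*1!*3!*4! = 414720
prefactor² = (2J+1)*Δ*N² = 9216/35
  k=1: −1/(1!*1!*4!*3!*0!*0!) = -1/144
  k=2: +1/(2!*0!*3!*2!*1!*1!) = 1/24
Σ = 5/144  ⇒  CG² = 9216/35*5/144² = 20/63
CG = +√(20/63) = +0.563436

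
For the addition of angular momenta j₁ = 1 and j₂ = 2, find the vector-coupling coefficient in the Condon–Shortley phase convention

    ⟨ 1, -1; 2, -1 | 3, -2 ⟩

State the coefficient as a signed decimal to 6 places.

+√(2/3) ≈ +0.816497

triangle: 0!*2!*4!/7! = 48/5040
(j±m)!: 0!*2!*1!*3!*1!*5! = 1440
prefactor² = (2J+1)*Δ*N² = 96
  k=0: +1/(0!*0!*2!*1!*0!*3!) = 1/12
Σ = 1/12  ⇒  CG² = 96*1/12² = 2/3
CG = +√(2/3) = +0.816497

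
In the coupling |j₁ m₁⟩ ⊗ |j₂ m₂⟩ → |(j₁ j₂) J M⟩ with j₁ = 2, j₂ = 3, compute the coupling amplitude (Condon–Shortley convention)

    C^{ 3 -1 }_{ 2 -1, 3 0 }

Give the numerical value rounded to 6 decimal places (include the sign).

-0.182574  (= −√(1/30))

j₁+j₂−J=2  J+j₁−j₂=2  J−j₁+j₂=4  j₁+j₂+J+1=9
(j₁±m₁, j₂±m₂, J±M) = (1,3,3,3,2,4)
P² = 96/5
sum k=1..2:
  [1] −1/8 = -1/8
  [2] +1/12 = 1/12
S = -1/24
C² = P²·S² = 1/30 ; C = -0.182574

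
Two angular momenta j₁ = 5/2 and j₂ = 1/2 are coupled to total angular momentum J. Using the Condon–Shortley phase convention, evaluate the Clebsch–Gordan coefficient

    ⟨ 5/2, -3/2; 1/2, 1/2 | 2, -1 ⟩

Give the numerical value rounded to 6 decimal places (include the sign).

j₁+j₂−J=1  J+j₁−j₂=4  J−j₁+j₂=0  j₁+j₂+J+1=6
(j₁±m₁, j₂±m₂, J±M) = (1,4,1,0,1,3)
P² = 24
sum k=1..1:
  [1] −1/6 = -1/6
S = -1/6
C² = P²·S² = 2/3 ; C = -0.816497

−√(2/3) = -0.816497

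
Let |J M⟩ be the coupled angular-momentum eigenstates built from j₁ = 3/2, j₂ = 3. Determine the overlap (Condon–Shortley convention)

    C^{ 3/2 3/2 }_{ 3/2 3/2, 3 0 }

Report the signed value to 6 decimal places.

triangle: 3!×0!×3!/7! = 36/5040
(j±m)!: 3!×0!×3!×3!×3!×0! = 1296
prefactor² = (2J+1)×Δ×N² = 1296/35
  k=0: +1/(0!×3!×0!×3!×0!×0!) = 1/36
Σ = 1/36  ⇒  CG² = 1296/35×1/36² = 1/35
CG = +√(1/35) = +0.169031

+0.169031  (= +√(1/35))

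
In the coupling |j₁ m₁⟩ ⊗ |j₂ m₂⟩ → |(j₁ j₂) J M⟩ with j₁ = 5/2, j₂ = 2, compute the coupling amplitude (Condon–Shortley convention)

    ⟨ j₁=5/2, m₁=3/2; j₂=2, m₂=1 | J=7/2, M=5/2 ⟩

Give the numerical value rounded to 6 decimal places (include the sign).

j₁+j₂−J=1  J+j₁−j₂=4  J−j₁+j₂=3  j₁+j₂+J+1=9
(j₁±m₁, j₂±m₂, J±M) = (4,1,3,1,6,1)
P² = 2304/7
sum k=0..1:
  [0] +1/36 = 1/36
  [1] −1/48 = -1/48
S = 1/144
C² = P²·S² = 1/63 ; C = +0.125988

+0.125988  (= +√(1/63))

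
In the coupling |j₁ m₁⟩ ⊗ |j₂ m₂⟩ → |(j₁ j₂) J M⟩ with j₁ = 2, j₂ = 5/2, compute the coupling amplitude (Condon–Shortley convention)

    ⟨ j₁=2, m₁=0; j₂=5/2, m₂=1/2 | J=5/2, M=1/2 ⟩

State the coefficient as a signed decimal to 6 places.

-0.478091

j₁+j₂−J=2  J+j₁−j₂=2  J−j₁+j₂=3  j₁+j₂+J+1=8
(j₁±m₁, j₂±m₂, J±M) = (2,2,3,2,3,2)
P² = 72/35
sum k=0..2:
  [0] +1/24 = 1/24
  [1] −1/2 = -1/2
  [2] +1/8 = 1/8
S = -1/3
C² = P²·S² = 8/35 ; C = -0.478091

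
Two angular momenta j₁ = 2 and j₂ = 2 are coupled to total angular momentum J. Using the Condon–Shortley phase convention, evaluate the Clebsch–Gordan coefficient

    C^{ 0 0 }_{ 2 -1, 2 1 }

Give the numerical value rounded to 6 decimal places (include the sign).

−√(1/5) ≈ -0.447214

√[1·4!0!0!/5! · 1!3!3!1!0!0!] = √(36/5)
  +(−1)^3/∏(3,1,0,0,0,0)! = -1/6  (running -1/6)
⟨..|..⟩ = √(36/5)·(-1/6) = -0.447214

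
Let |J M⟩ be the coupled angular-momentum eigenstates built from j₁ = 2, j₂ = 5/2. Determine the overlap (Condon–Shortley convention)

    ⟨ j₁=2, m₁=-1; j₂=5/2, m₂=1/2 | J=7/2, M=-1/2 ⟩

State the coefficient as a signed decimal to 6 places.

−√(14/45) ≈ -0.557773

triangle: 1!*3!*4!/9! = 144/362880
(j±m)!: 1!*3!*3!*2!*3!*4! = 10368
prefactor² = (2J+1)*Δ*N² = 1152/35
  k=0: +1/(0!*1!*3!*3!*0!*1!) = 1/36
  k=1: −1/(1!*0!*2!*2!*1!*2!) = -1/8
Σ = -7/72  ⇒  CG² = 1152/35*(-7/72)² = 14/45
CG = −√(14/45) = -0.557773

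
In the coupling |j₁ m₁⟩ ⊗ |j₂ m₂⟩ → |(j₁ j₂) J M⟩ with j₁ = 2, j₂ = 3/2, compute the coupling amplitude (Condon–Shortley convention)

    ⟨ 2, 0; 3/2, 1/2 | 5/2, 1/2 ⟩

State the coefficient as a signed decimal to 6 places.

√[6·1!3!2!/7! · 2!2!2!1!3!2!] = √(48/35)
  +(−1)^0/∏(0,1,2,2,1,0)! = 1/4  (running 1/4)
  +(−1)^1/∏(1,0,1,1,2,1)! = -1/2  (running -1/4)
⟨..|..⟩ = √(48/35)·(-1/4) = -0.292770

-0.292770  (= −√(3/35))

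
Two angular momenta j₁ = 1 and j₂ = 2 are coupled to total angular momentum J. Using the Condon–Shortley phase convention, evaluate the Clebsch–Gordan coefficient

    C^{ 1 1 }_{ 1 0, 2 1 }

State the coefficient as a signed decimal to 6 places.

-0.547723

j₁+j₂−J=2  J+j₁−j₂=0  J−j₁+j₂=2  j₁+j₂+J+1=5
(j₁±m₁, j₂±m₂, J±M) = (1,1,3,1,2,0)
P² = 6/5
sum k=1..1:
  [1] −1/2 = -1/2
S = -1/2
C² = P²·S² = 3/10 ; C = -0.547723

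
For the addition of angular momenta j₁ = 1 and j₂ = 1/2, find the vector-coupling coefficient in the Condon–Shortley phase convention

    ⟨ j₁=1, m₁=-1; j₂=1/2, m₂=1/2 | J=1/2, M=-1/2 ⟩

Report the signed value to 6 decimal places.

j₁+j₂−J=1  J+j₁−j₂=1  J−j₁+j₂=0  j₁+j₂+J+1=3
(j₁±m₁, j₂±m₂, J±M) = (0,2,1,0,0,1)
P² = 2/3
sum k=1..1:
  [1] −1/1 = -1
S = -1
C² = P²·S² = 2/3 ; C = -0.816497

-0.816497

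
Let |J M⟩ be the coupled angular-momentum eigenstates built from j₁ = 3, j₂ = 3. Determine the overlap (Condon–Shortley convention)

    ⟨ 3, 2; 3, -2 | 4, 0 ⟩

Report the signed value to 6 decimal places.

+√(7/22) = +0.564076

j₁+j₂−J=2  J+j₁−j₂=4  J−j₁+j₂=4  j₁+j₂+J+1=11
(j₁±m₁, j₂±m₂, J±M) = (5,1,1,5,4,4)
P² = 165888/77
sum k=0..1:
  [0] +1/72 = 1/72
  [1] −1/576 = -1/576
S = 7/576
C² = P²·S² = 7/22 ; C = +0.564076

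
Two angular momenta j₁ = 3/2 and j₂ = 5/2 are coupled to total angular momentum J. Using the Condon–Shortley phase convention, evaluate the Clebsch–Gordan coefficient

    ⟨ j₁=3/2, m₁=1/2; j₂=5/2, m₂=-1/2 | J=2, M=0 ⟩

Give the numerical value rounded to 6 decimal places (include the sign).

-0.267261  (= −√(1/14))

√[5·2!1!3!/7! · 2!1!2!3!2!2!] = √(8/7)
  +(−1)^0/∏(0,2,1,2,0,1)! = 1/4  (running 1/4)
  +(−1)^1/∏(1,1,0,1,1,2)! = -1/2  (running -1/4)
⟨..|..⟩ = √(8/7)·(-1/4) = -0.267261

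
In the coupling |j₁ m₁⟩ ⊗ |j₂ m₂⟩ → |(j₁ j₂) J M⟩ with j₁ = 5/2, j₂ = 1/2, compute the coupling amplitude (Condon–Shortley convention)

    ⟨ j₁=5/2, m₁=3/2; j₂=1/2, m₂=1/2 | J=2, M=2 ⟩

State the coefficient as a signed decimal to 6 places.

−√(1/6) ≈ -0.408248

√[5·1!4!0!/6! · 4!1!1!0!4!0!] = √(96)
  +(−1)^1/∏(1,0,0,0,4,0)! = -1/24  (running -1/24)
⟨..|..⟩ = √(96)·(-1/24) = -0.408248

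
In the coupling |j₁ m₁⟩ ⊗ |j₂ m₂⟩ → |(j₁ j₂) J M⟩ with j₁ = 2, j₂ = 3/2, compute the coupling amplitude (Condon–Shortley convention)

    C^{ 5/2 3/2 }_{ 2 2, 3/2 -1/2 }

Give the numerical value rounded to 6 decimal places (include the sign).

j₁+j₂−J=1  J+j₁−j₂=3  J−j₁+j₂=2  j₁+j₂+J+1=7
(j₁±m₁, j₂±m₂, J±M) = (4,0,1,2,4,1)
P² = 576/35
sum k=0..0:
  [0] +1/6 = 1/6
S = 1/6
C² = P²·S² = 16/35 ; C = +0.676123

+√(16/35) = +0.676123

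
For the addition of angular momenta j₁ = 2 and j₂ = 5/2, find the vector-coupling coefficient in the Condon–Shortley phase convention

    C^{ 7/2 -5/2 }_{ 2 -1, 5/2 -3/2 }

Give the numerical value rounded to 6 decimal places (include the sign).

j₁+j₂−J=1  J+j₁−j₂=3  J−j₁+j₂=4  j₁+j₂+J+1=9
(j₁±m₁, j₂±m₂, J±M) = (1,3,1,4,1,6)
P² = 2304/7
sum k=0..1:
  [0] +1/36 = 1/36
  [1] −1/48 = -1/48
S = 1/144
C² = P²·S² = 1/63 ; C = +0.125988

+0.125988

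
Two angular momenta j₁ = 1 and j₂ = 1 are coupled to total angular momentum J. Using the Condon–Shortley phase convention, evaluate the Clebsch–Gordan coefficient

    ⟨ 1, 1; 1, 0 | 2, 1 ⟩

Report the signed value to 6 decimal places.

+√(1/2) ≈ +0.707107

√[5·0!2!2!/5! · 2!0!1!1!3!1!] = √(2)
  +(−1)^0/∏(0,0,0,1,2,1)! = 1/2  (running 1/2)
⟨..|..⟩ = √(2)·(1/2) = +0.707107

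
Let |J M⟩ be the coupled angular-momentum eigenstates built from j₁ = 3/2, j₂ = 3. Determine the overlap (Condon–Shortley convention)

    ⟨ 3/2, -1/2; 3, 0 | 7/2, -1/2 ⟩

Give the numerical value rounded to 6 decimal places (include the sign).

j₁+j₂−J=1  J+j₁−j₂=2  J−j₁+j₂=5  j₁+j₂+J+1=9
(j₁±m₁, j₂±m₂, J±M) = (1,2,3,3,3,4)
P² = 384/7
sum k=0..1:
  [0] +1/24 = 1/24
  [1] −1/12 = -1/12
S = -1/24
C² = P²·S² = 2/21 ; C = -0.308607

-0.308607  (= −√(2/21))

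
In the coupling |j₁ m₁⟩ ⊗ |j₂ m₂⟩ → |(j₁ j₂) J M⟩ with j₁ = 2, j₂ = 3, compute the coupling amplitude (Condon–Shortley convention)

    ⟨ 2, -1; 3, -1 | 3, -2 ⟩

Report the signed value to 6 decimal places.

triangle: 2!*2!*4!/9! = 96/362880
(j±m)!: 1!*3!*2!*4!*1!*5! = 34560
prefactor² = (2J+1)*Δ*N² = 64
  k=1: −1/(1!*1!*2!*1!*0!*3!) = -1/12
  k=2: +1/(2!*0!*1!*0!*1!*4!) = 1/48
Σ = -1/16  ⇒  CG² = 64*(-1/16)² = 1/4
CG = −√(1/4) = -0.500000

-0.500000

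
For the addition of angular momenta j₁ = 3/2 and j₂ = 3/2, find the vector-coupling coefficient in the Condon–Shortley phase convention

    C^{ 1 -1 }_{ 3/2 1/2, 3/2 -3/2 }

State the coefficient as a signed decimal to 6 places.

√[3·2!1!1!/5! · 2!1!0!3!0!2!] = √(6/5)
  +(−1)^0/∏(0,2,1,0,0,1)! = 1/2  (running 1/2)
⟨..|..⟩ = √(6/5)·(1/2) = +0.547723

+√(3/10) = +0.547723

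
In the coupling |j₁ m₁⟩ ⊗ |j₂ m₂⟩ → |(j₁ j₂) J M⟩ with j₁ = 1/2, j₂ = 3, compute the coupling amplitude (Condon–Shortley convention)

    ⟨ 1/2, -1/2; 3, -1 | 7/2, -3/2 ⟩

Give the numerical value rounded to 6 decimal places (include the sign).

j₁+j₂−J=0  J+j₁−j₂=1  J−j₁+j₂=6  j₁+j₂+J+1=8
(j₁±m₁, j₂±m₂, J±M) = (0,1,2,4,2,5)
P² = 11520/7
sum k=0..0:
  [0] +1/48 = 1/48
S = 1/48
C² = P²·S² = 5/7 ; C = +0.845154

+0.845154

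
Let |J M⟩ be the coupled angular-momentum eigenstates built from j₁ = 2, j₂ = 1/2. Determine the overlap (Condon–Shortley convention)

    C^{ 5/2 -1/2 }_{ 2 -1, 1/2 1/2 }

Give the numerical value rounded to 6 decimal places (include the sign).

√[6·0!4!1!/6! · 1!3!1!0!2!3!] = √(72/5)
  +(−1)^0/∏(0,0,3,1,1,0)! = 1/6  (running 1/6)
⟨..|..⟩ = √(72/5)·(1/6) = +0.632456

+√(2/5) ≈ +0.632456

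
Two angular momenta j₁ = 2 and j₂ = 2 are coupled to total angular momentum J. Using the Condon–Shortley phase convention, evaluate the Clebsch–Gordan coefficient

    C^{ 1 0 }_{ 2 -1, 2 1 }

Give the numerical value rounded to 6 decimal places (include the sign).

+√(1/10) = +0.316228

triangle: 3!·1!·1!/6! = 6/720
(j±m)!: 1!·3!·3!·1!·1!·1! = 36
prefactor² = (2J+1)·Δ·N² = 9/10
  k=2: +1/(2!·1!·1!·1!·0!·0!) = 1/2
  k=3: −1/(3!·0!·0!·0!·1!·1!) = -1/6
Σ = 1/3  ⇒  CG² = 9/10·1/3² = 1/10
CG = +√(1/10) = +0.316228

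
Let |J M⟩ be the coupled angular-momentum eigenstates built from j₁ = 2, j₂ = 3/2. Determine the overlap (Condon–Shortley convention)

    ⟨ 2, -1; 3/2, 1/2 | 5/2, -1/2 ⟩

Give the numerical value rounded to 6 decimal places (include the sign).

-0.597614  (= −√(5/14))

j₁+j₂−J=1  J+j₁−j₂=3  J−j₁+j₂=2  j₁+j₂+J+1=7
(j₁±m₁, j₂±m₂, J±M) = (1,3,2,1,2,3)
P² = 72/35
sum k=0..1:
  [0] +1/12 = 1/12
  [1] −1/2 = -1/2
S = -5/12
C² = P²·S² = 5/14 ; C = -0.597614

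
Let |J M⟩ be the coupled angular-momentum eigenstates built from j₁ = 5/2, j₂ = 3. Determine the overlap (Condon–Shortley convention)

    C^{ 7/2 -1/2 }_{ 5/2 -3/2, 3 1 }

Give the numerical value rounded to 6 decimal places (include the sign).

√[8·2!3!4!/10! · 1!4!4!2!3!4!] = √(18432/175)
  +(−1)^1/∏(1,1,3,3,0,1)! = -1/36  (running -1/36)
  +(−1)^2/∏(2,0,2,2,1,2)! = 1/16  (running 5/144)
⟨..|..⟩ = √(18432/175)·(5/144) = +0.356348

+0.356348  (= +√(8/63))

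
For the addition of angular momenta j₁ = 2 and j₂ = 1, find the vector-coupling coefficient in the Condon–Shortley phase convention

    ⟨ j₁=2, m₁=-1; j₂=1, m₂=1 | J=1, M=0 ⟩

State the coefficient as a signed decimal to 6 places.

√[3·2!2!0!/5! · 1!3!2!0!1!1!] = √(6/5)
  +(−1)^2/∏(2,0,1,0,1,0)! = 1/2  (running 1/2)
⟨..|..⟩ = √(6/5)·(1/2) = +0.547723

+√(3/10) ≈ +0.547723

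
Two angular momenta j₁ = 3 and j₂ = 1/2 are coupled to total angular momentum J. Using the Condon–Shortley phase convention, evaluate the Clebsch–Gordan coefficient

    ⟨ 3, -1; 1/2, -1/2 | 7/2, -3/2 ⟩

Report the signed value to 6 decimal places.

+0.845154  (= +√(5/7))

j₁+j₂−J=0  J+j₁−j₂=6  J−j₁+j₂=1  j₁+j₂+J+1=8
(j₁±m₁, j₂±m₂, J±M) = (2,4,0,1,2,5)
P² = 11520/7
sum k=0..0:
  [0] +1/48 = 1/48
S = 1/48
C² = P²·S² = 5/7 ; C = +0.845154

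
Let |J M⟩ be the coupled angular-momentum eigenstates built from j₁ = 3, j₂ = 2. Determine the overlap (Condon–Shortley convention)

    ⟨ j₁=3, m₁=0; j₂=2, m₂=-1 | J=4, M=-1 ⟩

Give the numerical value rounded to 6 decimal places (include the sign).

triangle: 1!·5!·3!/10! = 720/3628800
(j±m)!: 3!·3!·1!·3!·3!·5! = 155520
prefactor² = (2J+1)·Δ·N² = 1944/7
  k=0: +1/(0!·1!·3!·1!·2!·2!) = 1/24
  k=1: −1/(1!·0!·2!·0!·3!·3!) = -1/72
Σ = 1/36  ⇒  CG² = 1944/7·1/36² = 3/14
CG = +√(3/14) = +0.462910

+√(3/14) = +0.462910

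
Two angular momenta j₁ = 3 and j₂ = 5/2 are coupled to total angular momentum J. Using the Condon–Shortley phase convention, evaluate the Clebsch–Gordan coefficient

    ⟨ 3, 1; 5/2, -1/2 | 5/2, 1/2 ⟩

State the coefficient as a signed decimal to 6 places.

triangle: 3!*3!*2!/9! = 72/362880
(j±m)!: 4!*2!*2!*3!*3!*2! = 6912
prefactor² = (2J+1)*Δ*N² = 288/35
  k=0: +1/(0!*3!*2!*2!*1!*0!) = 1/24
  k=1: −1/(1!*2!*1!*1!*2!*1!) = -1/4
  k=2: +1/(2!*1!*0!*0!*3!*2!) = 1/24
Σ = -1/6  ⇒  CG² = 288/35*(-1/6)² = 8/35
CG = −√(8/35) = -0.478091

−√(8/35) ≈ -0.478091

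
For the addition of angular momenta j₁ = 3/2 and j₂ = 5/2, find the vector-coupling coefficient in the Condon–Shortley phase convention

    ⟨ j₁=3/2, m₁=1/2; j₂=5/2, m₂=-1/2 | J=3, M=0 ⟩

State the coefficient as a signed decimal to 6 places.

+0.447214

j₁+j₂−J=1  J+j₁−j₂=2  J−j₁+j₂=4  j₁+j₂+J+1=8
(j₁±m₁, j₂±m₂, J±M) = (2,1,2,3,3,3)
P² = 36/5
sum k=0..1:
  [0] +1/4 = 1/4
  [1] −1/12 = -1/12
S = 1/6
C² = P²·S² = 1/5 ; C = +0.447214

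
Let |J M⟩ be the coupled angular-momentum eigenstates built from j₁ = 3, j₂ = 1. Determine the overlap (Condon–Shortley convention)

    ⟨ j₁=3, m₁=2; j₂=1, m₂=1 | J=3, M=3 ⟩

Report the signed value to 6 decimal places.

√[7·1!5!1!/8! · 5!1!2!0!6!0!] = √(3600)
  +(−1)^1/∏(1,0,0,1,5,0)! = -1/120  (running -1/120)
⟨..|..⟩ = √(3600)·(-1/120) = -0.500000

−√(1/4) ≈ -0.500000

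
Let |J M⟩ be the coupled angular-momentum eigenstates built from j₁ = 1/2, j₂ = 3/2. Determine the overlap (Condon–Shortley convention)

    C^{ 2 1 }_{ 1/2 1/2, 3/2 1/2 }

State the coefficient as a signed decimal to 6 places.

j₁+j₂−J=0  J+j₁−j₂=1  J−j₁+j₂=3  j₁+j₂+J+1=5
(j₁±m₁, j₂±m₂, J±M) = (1,0,2,1,3,1)
P² = 3
sum k=0..0:
  [0] +1/2 = 1/2
S = 1/2
C² = P²·S² = 3/4 ; C = +0.866025

+√(3/4) ≈ +0.866025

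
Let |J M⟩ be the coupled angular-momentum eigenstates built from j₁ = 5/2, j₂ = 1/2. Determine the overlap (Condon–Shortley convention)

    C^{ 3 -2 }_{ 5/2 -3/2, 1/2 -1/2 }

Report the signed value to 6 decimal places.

j₁+j₂−J=0  J+j₁−j₂=5  J−j₁+j₂=1  j₁+j₂+J+1=7
(j₁±m₁, j₂±m₂, J±M) = (1,4,0,1,1,5)
P² = 480
sum k=0..0:
  [0] +1/24 = 1/24
S = 1/24
C² = P²·S² = 5/6 ; C = +0.912871

+0.912871  (= +√(5/6))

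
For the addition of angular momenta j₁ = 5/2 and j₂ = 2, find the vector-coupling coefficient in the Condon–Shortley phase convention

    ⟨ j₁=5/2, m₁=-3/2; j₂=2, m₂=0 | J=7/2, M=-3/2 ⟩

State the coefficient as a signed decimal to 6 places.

j₁+j₂−J=1  J+j₁−j₂=4  J−j₁+j₂=3  j₁+j₂+J+1=9
(j₁±m₁, j₂±m₂, J±M) = (1,4,2,2,2,5)
P² = 512/7
sum k=0..1:
  [0] +1/48 = 1/48
  [1] −1/12 = -1/12
S = -1/16
C² = P²·S² = 2/7 ; C = -0.534522

-0.534522  (= −√(2/7))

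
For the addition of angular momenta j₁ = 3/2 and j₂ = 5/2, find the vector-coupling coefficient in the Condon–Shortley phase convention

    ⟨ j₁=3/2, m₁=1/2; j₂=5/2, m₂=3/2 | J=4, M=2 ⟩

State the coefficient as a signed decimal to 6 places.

+0.731925  (= +√(15/28))

triangle: 0!*3!*5!/9! = 720/362880
(j±m)!: 2!*1!*4!*1!*6!*2! = 69120
prefactor² = (2J+1)*Δ*N² = 8640/7
  k=0: +1/(0!*0!*1!*4!*2!*1!) = 1/48
Σ = 1/48  ⇒  CG² = 8640/7*1/48² = 15/28
CG = +√(15/28) = +0.731925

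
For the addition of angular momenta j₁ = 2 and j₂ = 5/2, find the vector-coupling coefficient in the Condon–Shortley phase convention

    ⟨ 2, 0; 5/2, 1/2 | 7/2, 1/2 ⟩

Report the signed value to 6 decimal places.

j₁+j₂−J=1  J+j₁−j₂=3  J−j₁+j₂=4  j₁+j₂+J+1=9
(j₁±m₁, j₂±m₂, J±M) = (2,2,3,2,4,3)
P² = 768/35
sum k=0..1:
  [0] +1/12 = 1/12
  [1] −1/8 = -1/8
S = -1/24
C² = P²·S² = 4/105 ; C = -0.195180

−√(4/105) = -0.195180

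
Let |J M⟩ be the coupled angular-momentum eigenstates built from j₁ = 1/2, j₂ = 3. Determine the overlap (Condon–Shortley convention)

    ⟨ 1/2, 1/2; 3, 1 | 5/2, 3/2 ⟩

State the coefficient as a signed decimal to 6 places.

+√(2/7) ≈ +0.534522

triangle: 1!·0!·5!/7! = 120/5040
(j±m)!: 1!·0!·4!·2!·4!·1! = 1152
prefactor² = (2J+1)·Δ·N² = 1152/7
  k=0: +1/(0!·1!·0!·4!·0!·1!) = 1/24
Σ = 1/24  ⇒  CG² = 1152/7·1/24² = 2/7
CG = +√(2/7) = +0.534522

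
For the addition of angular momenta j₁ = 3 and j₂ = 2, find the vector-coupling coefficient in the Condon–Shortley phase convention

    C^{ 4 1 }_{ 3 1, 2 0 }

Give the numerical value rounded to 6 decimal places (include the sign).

+√(3/28) = +0.327327

j₁+j₂−J=1  J+j₁−j₂=5  J−j₁+j₂=3  j₁+j₂+J+1=10
(j₁±m₁, j₂±m₂, J±M) = (4,2,2,2,5,3)
P² = 1728/7
sum k=0..1:
  [0] +1/24 = 1/24
  [1] −1/48 = -1/48
S = 1/48
C² = P²·S² = 3/28 ; C = +0.327327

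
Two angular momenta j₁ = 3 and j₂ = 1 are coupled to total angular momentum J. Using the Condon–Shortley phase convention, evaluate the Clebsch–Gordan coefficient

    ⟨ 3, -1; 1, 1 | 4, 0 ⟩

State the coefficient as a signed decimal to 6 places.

+√(3/14) ≈ +0.462910

√[9·0!6!2!/9! · 2!4!2!0!4!4!] = √(13824/7)
  +(−1)^0/∏(0,0,4,2,2,0)! = 1/96  (running 1/96)
⟨..|..⟩ = √(13824/7)·(1/96) = +0.462910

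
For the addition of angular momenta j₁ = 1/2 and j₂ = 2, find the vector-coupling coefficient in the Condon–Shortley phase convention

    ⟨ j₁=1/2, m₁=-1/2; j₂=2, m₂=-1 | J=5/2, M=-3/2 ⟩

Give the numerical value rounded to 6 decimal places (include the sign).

triangle: 0!*1!*4!/6! = 24/720
(j±m)!: 0!*1!*1!*3!*1!*4! = 144
prefactor² = (2J+1)*Δ*N² = 144/5
  k=0: +1/(0!*0!*1!*1!*0!*3!) = 1/6
Σ = 1/6  ⇒  CG² = 144/5*1/6² = 4/5
CG = +√(4/5) = +0.894427

+0.894427  (= +√(4/5))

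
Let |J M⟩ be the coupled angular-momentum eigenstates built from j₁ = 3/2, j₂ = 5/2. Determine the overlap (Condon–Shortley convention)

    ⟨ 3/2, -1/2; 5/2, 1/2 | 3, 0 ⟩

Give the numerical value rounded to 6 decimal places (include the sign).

√[7·1!2!4!/8! · 1!2!3!2!3!3!] = √(36/5)
  +(−1)^0/∏(0,1,2,3,0,1)! = 1/12  (running 1/12)
  +(−1)^1/∏(1,0,1,2,1,2)! = -1/4  (running -1/6)
⟨..|..⟩ = √(36/5)·(-1/6) = -0.447214

−√(1/5) ≈ -0.447214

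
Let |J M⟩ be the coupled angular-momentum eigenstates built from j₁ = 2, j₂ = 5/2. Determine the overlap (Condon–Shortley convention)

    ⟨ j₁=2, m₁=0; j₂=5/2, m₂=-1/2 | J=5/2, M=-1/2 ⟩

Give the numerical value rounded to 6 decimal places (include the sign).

-0.478091

j₁+j₂−J=2  J+j₁−j₂=2  J−j₁+j₂=3  j₁+j₂+J+1=8
(j₁±m₁, j₂±m₂, J±M) = (2,2,2,3,2,3)
P² = 72/35
sum k=0..2:
  [0] +1/8 = 1/8
  [1] −1/2 = -1/2
  [2] +1/24 = 1/24
S = -1/3
C² = P²·S² = 8/35 ; C = -0.478091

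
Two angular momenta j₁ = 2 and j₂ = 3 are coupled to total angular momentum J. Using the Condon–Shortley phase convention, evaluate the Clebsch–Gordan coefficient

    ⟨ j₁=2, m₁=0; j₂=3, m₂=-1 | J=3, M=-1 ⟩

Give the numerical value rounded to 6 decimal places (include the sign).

j₁+j₂−J=2  J+j₁−j₂=2  J−j₁+j₂=4  j₁+j₂+J+1=9
(j₁±m₁, j₂±m₂, J±M) = (2,2,2,4,2,4)
P² = 256/15
sum k=0..2:
  [0] +1/16 = 1/16
  [1] −1/6 = -1/6
  [2] +1/96 = 1/96
S = -3/32
C² = P²·S² = 3/20 ; C = -0.387298

-0.387298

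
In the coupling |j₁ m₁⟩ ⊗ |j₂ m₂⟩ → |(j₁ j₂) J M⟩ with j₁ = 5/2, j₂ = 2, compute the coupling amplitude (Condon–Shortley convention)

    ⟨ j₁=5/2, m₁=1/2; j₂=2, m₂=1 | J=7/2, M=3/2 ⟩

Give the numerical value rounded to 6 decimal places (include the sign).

-0.308607  (= −√(2/21))

j₁+j₂−J=1  J+j₁−j₂=4  J−j₁+j₂=3  j₁+j₂+J+1=9
(j₁±m₁, j₂±m₂, J±M) = (3,2,3,1,5,2)
P² = 384/7
sum k=0..1:
  [0] +1/24 = 1/24
  [1] −1/12 = -1/12
S = -1/24
C² = P²·S² = 2/21 ; C = -0.308607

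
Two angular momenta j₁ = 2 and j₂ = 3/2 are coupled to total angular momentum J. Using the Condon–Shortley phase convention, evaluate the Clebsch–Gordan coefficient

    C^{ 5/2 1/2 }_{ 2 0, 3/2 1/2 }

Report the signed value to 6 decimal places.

-0.292770

j₁+j₂−J=1  J+j₁−j₂=3  J−j₁+j₂=2  j₁+j₂+J+1=7
(j₁±m₁, j₂±m₂, J±M) = (2,2,2,1,3,2)
P² = 48/35
sum k=0..1:
  [0] +1/4 = 1/4
  [1] −1/2 = -1/2
S = -1/4
C² = P²·S² = 3/35 ; C = -0.292770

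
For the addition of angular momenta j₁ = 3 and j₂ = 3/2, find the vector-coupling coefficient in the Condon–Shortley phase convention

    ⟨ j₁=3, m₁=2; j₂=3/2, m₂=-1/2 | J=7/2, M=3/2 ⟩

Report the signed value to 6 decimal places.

+0.654654

j₁+j₂−J=1  J+j₁−j₂=5  J−j₁+j₂=2  j₁+j₂+J+1=9
(j₁±m₁, j₂±m₂, J±M) = (5,1,1,2,5,2)
P² = 6400/21
sum k=0..1:
  [0] +1/24 = 1/24
  [1] −1/240 = -1/240
S = 3/80
C² = P²·S² = 3/7 ; C = +0.654654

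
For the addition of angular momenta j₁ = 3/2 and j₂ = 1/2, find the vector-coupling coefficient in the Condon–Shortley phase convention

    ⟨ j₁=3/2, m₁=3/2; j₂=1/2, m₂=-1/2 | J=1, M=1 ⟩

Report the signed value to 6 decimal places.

j₁+j₂−J=1  J+j₁−j₂=2  J−j₁+j₂=0  j₁+j₂+J+1=4
(j₁±m₁, j₂±m₂, J±M) = (3,0,0,1,2,0)
P² = 3
sum k=0..0:
  [0] +1/2 = 1/2
S = 1/2
C² = P²·S² = 3/4 ; C = +0.866025

+0.866025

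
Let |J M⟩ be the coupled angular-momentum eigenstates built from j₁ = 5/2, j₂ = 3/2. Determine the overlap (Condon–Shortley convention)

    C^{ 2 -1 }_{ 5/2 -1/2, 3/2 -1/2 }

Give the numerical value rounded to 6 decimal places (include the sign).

√[5·2!3!1!/7! · 2!3!1!2!1!3!] = √(12/7)
  +(−1)^0/∏(0,2,3,1,0,0)! = 1/12  (running 1/12)
  +(−1)^1/∏(1,1,2,0,1,1)! = -1/2  (running -5/12)
⟨..|..⟩ = √(12/7)·(-5/12) = -0.545545

−√(25/84) = -0.545545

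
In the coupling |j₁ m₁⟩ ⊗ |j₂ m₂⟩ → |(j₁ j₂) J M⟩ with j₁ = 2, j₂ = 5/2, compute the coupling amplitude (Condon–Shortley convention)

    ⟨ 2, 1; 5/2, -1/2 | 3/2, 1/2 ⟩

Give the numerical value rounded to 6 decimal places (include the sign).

√[4·3!1!2!/7! · 3!1!2!3!2!1!] = √(48/35)
  +(−1)^0/∏(0,3,1,2,0,0)! = 1/12  (running 1/12)
  +(−1)^1/∏(1,2,0,1,1,1)! = -1/2  (running -5/12)
⟨..|..⟩ = √(48/35)·(-5/12) = -0.487950

−√(5/21) = -0.487950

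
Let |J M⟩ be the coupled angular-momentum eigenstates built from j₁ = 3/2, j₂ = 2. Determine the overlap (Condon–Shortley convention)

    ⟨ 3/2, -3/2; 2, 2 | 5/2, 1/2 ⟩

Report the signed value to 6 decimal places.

j₁+j₂−J=1  J+j₁−j₂=2  J−j₁+j₂=3  j₁+j₂+J+1=7
(j₁±m₁, j₂±m₂, J±M) = (0,3,4,0,3,2)
P² = 864/35
sum k=1..1:
  [1] −1/12 = -1/12
S = -1/12
C² = P²·S² = 6/35 ; C = -0.414039

-0.414039  (= −√(6/35))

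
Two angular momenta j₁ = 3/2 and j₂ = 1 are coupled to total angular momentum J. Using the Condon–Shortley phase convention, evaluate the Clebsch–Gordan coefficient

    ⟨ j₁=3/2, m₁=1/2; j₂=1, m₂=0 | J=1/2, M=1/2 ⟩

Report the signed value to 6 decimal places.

√[2·2!1!0!/4! · 2!1!1!1!1!0!] = √(1/3)
  +(−1)^1/∏(1,1,0,0,1,0)! = -1  (running -1)
⟨..|..⟩ = √(1/3)·(-1) = -0.577350

-0.577350  (= −√(1/3))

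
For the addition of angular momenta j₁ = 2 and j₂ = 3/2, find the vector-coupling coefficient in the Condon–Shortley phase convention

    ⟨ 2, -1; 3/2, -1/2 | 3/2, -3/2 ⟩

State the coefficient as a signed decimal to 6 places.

triangle: 2!·2!·1!/6! = 4/720
(j±m)!: 1!·3!·1!·2!·0!·3! = 72
prefactor² = (2J+1)·Δ·N² = 8/5
  k=1: −1/(1!·1!·2!·0!·0!·1!) = -1/2
Σ = -1/2  ⇒  CG² = 8/5·(-1/2)² = 2/5
CG = −√(2/5) = -0.632456

−√(2/5) = -0.632456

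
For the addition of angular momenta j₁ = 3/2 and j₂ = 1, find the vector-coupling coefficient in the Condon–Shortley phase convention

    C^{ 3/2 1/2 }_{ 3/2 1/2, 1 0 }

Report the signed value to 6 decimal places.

triangle: 1!·2!·1!/5! = 2/120
(j±m)!: 2!·1!·1!·1!·2!·1! = 4
prefactor² = (2J+1)·Δ·N² = 4/15
  k=0: +1/(0!·1!·1!·1!·1!·0!) = 1
  k=1: −1/(1!·0!·0!·0!·2!·1!) = -1/2
Σ = 1/2  ⇒  CG² = 4/15·1/2² = 1/15
CG = +√(1/15) = +0.258199

+√(1/15) = +0.258199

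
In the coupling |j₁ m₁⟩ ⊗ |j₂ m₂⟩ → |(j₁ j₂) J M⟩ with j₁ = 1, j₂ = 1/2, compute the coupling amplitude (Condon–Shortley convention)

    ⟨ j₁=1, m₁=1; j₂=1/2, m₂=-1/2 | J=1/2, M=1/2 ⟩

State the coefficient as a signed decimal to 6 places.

triangle: 1!×1!×0!/3! = 1/6
(j±m)!: 2!×0!×0!×1!×1!×0! = 2
prefactor² = (2J+1)×Δ×N² = 2/3
  k=0: +1/(0!×1!×0!×0!×1!×0!) = 1
Σ = 1  ⇒  CG² = 2/3×1² = 2/3
CG = +√(2/3) = +0.816497

+√(2/3) = +0.816497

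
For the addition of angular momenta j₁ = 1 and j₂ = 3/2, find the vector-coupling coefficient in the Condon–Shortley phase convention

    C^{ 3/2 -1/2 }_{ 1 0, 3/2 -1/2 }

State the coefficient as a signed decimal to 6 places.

+0.258199

triangle: 1!*1!*2!/5! = 2/120
(j±m)!: 1!*1!*1!*2!*1!*2! = 4
prefactor² = (2J+1)*Δ*N² = 4/15
  k=0: +1/(0!*1!*1!*1!*0!*1!) = 1
  k=1: −1/(1!*0!*0!*0!*1!*2!) = -1/2
Σ = 1/2  ⇒  CG² = 4/15*1/2² = 1/15
CG = +√(1/15) = +0.258199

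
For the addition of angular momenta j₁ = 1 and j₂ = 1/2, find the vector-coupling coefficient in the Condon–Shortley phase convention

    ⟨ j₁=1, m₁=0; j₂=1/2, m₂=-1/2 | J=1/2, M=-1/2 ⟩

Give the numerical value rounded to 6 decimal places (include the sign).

+√(1/3) = +0.577350

j₁+j₂−J=1  J+j₁−j₂=1  J−j₁+j₂=0  j₁+j₂+J+1=3
(j₁±m₁, j₂±m₂, J±M) = (1,1,0,1,0,1)
P² = 1/3
sum k=0..0:
  [0] +1/1 = 1
S = 1
C² = P²·S² = 1/3 ; C = +0.577350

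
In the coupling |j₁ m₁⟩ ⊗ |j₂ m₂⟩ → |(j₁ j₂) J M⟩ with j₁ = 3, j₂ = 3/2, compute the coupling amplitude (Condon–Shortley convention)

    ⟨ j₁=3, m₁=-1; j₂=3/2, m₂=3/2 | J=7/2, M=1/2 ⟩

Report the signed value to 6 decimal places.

-0.617213  (= −√(8/21))

j₁+j₂−J=1  J+j₁−j₂=5  J−j₁+j₂=2  j₁+j₂+J+1=9
(j₁±m₁, j₂±m₂, J±M) = (2,4,3,0,4,3)
P² = 1536/7
sum k=1..1:
  [1] −1/24 = -1/24
S = -1/24
C² = P²·S² = 8/21 ; C = -0.617213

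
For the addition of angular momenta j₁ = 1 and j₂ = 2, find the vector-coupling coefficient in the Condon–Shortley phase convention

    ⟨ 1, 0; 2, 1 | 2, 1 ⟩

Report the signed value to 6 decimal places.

−√(1/6) = -0.408248

triangle: 1!*1!*3!/6! = 6/720
(j±m)!: 1!*1!*3!*1!*3!*1! = 36
prefactor² = (2J+1)*Δ*N² = 3/2
  k=0: +1/(0!*1!*1!*3!*0!*0!) = 1/6
  k=1: −1/(1!*0!*0!*2!*1!*1!) = -1/2
Σ = -1/3  ⇒  CG² = 3/2*(-1/3)² = 1/6
CG = −√(1/6) = -0.408248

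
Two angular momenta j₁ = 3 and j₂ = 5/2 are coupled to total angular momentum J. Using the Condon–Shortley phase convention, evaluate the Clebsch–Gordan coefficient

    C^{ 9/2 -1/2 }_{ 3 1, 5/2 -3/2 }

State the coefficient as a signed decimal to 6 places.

+√(35/99) ≈ +0.594588

triangle: 1!·5!·4!/11! = 2880/39916800
(j±m)!: 4!·2!·1!·4!·4!·5! = 3317760
prefactor² = (2J+1)·Δ·N² = 184320/77
  k=0: +1/(0!·1!·2!·1!·3!·3!) = 1/72
  k=1: −1/(1!·0!·1!·0!·4!·4!) = -1/576
Σ = 7/576  ⇒  CG² = 184320/77·7/576² = 35/99
CG = +√(35/99) = +0.594588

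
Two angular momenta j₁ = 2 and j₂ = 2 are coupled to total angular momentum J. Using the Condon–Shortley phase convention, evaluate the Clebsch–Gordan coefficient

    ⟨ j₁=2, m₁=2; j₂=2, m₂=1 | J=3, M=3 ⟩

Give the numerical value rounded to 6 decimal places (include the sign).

+√(1/2) = +0.707107

triangle: 1!·3!·3!/8! = 36/40320
(j±m)!: 4!·0!·3!·1!·6!·0! = 103680
prefactor² = (2J+1)·Δ·N² = 648
  k=0: +1/(0!·1!·0!·3!·3!·0!) = 1/36
Σ = 1/36  ⇒  CG² = 648·1/36² = 1/2
CG = +√(1/2) = +0.707107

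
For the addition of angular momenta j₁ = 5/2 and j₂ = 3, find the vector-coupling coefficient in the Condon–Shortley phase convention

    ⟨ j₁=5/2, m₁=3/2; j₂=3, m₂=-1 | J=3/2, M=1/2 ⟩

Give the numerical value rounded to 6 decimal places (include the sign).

-0.483046  (= −√(7/30))

√[4·4!1!2!/8! · 4!1!2!4!2!1!] = √(384/35)
  +(−1)^0/∏(0,4,1,2,0,0)! = 1/48  (running 1/48)
  +(−1)^1/∏(1,3,0,1,1,1)! = -1/6  (running -7/48)
⟨..|..⟩ = √(384/35)·(-7/48) = -0.483046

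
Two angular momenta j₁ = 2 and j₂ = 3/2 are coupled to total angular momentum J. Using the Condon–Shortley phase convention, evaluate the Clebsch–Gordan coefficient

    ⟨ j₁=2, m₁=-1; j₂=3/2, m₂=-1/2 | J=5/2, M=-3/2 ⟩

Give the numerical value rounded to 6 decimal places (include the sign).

triangle: 1!×3!×2!/7! = 12/5040
(j±m)!: 1!×3!×1!×2!×1!×4! = 288
prefactor² = (2J+1)×Δ×N² = 144/35
  k=0: +1/(0!×1!×3!×1!×0!×1!) = 1/6
  k=1: −1/(1!×0!×2!×0!×1!×2!) = -1/4
Σ = -1/12  ⇒  CG² = 144/35×(-1/12)² = 1/35
CG = −√(1/35) = -0.169031

-0.169031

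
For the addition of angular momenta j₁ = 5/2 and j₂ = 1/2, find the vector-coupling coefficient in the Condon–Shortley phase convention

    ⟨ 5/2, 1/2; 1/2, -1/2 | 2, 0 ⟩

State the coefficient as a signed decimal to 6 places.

+0.707107

√[5·1!4!0!/6! · 3!2!0!1!2!2!] = √(8)
  +(−1)^0/∏(0,1,2,0,2,0)! = 1/4  (running 1/4)
⟨..|..⟩ = √(8)·(1/4) = +0.707107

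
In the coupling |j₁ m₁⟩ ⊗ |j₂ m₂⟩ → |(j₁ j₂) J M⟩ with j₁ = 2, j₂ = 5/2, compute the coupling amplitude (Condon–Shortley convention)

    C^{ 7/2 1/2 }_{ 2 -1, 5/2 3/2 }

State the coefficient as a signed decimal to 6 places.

j₁+j₂−J=1  J+j₁−j₂=3  J−j₁+j₂=4  j₁+j₂+J+1=9
(j₁±m₁, j₂±m₂, J±M) = (1,3,4,1,4,3)
P² = 2304/35
sum k=0..1:
  [0] +1/144 = 1/144
  [1] −1/12 = -1/12
S = -11/144
C² = P²·S² = 121/315 ; C = -0.619780

-0.619780  (= −√(121/315))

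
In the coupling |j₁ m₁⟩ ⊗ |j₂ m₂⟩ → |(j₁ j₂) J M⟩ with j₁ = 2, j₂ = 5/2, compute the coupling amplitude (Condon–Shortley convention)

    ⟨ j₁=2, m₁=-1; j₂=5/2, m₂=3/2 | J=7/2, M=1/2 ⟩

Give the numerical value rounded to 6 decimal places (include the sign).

√[8·1!3!4!/9! · 1!3!4!1!4!3!] = √(2304/35)
  +(−1)^0/∏(0,1,3,4,0,0)! = 1/144  (running 1/144)
  +(−1)^1/∏(1,0,2,3,1,1)! = -1/12  (running -11/144)
⟨..|..⟩ = √(2304/35)·(-11/144) = -0.619780

−√(121/315) ≈ -0.619780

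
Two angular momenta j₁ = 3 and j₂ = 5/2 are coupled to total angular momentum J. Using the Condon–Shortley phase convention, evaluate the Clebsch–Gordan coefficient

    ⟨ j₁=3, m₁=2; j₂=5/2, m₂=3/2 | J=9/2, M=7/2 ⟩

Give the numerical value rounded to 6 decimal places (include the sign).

+0.100504

j₁+j₂−J=1  J+j₁−j₂=5  J−j₁+j₂=4  j₁+j₂+J+1=11
(j₁±m₁, j₂±m₂, J±M) = (5,1,4,1,8,1)
P² = 921600/11
sum k=0..1:
  [0] +1/576 = 1/576
  [1] −1/720 = -1/720
S = 1/2880
C² = P²·S² = 1/99 ; C = +0.100504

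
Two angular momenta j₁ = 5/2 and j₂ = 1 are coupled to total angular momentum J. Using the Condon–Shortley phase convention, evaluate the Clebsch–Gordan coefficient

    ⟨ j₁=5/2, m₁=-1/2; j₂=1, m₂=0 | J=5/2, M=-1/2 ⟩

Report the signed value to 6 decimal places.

-0.169031  (= −√(1/35))

triangle: 1!×4!×1!/7! = 24/5040
(j±m)!: 2!×3!×1!×1!×2!×3! = 144
prefactor² = (2J+1)×Δ×N² = 144/35
  k=0: +1/(0!×1!×3!×1!×1!×0!) = 1/6
  k=1: −1/(1!×0!×2!×0!×2!×1!) = -1/4
Σ = -1/12  ⇒  CG² = 144/35×(-1/12)² = 1/35
CG = −√(1/35) = -0.169031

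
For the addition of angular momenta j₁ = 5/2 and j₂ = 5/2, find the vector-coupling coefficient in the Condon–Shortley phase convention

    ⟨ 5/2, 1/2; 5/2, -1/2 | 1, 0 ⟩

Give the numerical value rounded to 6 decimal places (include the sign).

triangle: 4!*1!*1!/7! = 24/5040
(j±m)!: 3!*2!*2!*3!*1!*1! = 144
prefactor² = (2J+1)*Δ*N² = 72/35
  k=1: −1/(1!*3!*1!*1!*0!*0!) = -1/6
  k=2: +1/(2!*2!*0!*0!*1!*1!) = 1/4
Σ = 1/12  ⇒  CG² = 72/35*1/12² = 1/70
CG = +√(1/70) = +0.119523

+0.119523  (= +√(1/70))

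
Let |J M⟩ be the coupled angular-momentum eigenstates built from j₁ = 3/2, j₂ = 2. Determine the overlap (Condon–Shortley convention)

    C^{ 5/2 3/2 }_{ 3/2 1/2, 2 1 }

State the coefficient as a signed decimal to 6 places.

√[6·1!2!3!/7! · 2!1!3!1!4!1!] = √(144/35)
  +(−1)^0/∏(0,1,1,3,1,0)! = 1/6  (running 1/6)
  +(−1)^1/∏(1,0,0,2,2,1)! = -1/4  (running -1/12)
⟨..|..⟩ = √(144/35)·(-1/12) = -0.169031

-0.169031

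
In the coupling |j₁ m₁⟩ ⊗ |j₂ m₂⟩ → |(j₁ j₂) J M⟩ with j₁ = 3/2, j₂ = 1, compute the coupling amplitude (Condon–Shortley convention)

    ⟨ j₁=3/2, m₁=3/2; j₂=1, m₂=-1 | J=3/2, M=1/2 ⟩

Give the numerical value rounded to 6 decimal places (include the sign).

triangle: 1!*2!*1!/5! = 2/120
(j±m)!: 3!*0!*0!*2!*2!*1! = 24
prefactor² = (2J+1)*Δ*N² = 8/5
  k=0: +1/(0!*1!*0!*0!*2!*1!) = 1/2
Σ = 1/2  ⇒  CG² = 8/5*1/2² = 2/5
CG = +√(2/5) = +0.632456

+0.632456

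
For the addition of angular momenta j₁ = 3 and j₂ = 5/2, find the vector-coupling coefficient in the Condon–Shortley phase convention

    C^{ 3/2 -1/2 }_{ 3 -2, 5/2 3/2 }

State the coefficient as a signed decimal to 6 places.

triangle: 4!·2!·1!/8! = 48/40320
(j±m)!: 1!·5!·4!·1!·1!·2! = 5760
prefactor² = (2J+1)·Δ·N² = 192/7
  k=3: −1/(3!·1!·2!·1!·0!·0!) = -1/12
  k=4: +1/(4!·0!·1!·0!·1!·1!) = 1/24
Σ = -1/24  ⇒  CG² = 192/7·(-1/24)² = 1/21
CG = −√(1/21) = -0.218218

-0.218218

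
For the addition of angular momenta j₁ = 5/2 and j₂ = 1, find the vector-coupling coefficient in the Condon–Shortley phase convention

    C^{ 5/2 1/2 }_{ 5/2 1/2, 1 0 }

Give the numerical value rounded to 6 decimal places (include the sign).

triangle: 1!*4!*1!/7! = 24/5040
(j±m)!: 3!*2!*1!*1!*3!*2! = 144
prefactor² = (2J+1)*Δ*N² = 144/35
  k=0: +1/(0!*1!*2!*1!*2!*0!) = 1/4
  k=1: −1/(1!*0!*1!*0!*3!*1!) = -1/6
Σ = 1/12  ⇒  CG² = 144/35*1/12² = 1/35
CG = +√(1/35) = +0.169031

+0.169031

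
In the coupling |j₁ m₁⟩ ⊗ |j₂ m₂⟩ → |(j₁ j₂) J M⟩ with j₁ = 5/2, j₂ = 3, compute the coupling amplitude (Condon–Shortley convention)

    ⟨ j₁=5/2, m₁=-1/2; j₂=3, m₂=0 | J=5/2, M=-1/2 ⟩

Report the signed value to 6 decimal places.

j₁+j₂−J=3  J+j₁−j₂=2  J−j₁+j₂=3  j₁+j₂+J+1=9
(j₁±m₁, j₂±m₂, J±M) = (2,3,3,3,2,3)
P² = 216/35
sum k=1..3:
  [1] −1/8 = -1/8
  [2] +1/4 = 1/4
  [3] −1/72 = -1/72
S = 1/9
C² = P²·S² = 8/105 ; C = +0.276026

+0.276026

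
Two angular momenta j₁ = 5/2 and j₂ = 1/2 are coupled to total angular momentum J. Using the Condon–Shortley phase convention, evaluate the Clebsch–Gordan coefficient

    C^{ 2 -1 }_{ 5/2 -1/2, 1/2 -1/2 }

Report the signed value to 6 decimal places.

j₁+j₂−J=1  J+j₁−j₂=4  J−j₁+j₂=0  j₁+j₂+J+1=6
(j₁±m₁, j₂±m₂, J±M) = (2,3,0,1,1,3)
P² = 12
sum k=0..0:
  [0] +1/6 = 1/6
S = 1/6
C² = P²·S² = 1/3 ; C = +0.577350

+√(1/3) = +0.577350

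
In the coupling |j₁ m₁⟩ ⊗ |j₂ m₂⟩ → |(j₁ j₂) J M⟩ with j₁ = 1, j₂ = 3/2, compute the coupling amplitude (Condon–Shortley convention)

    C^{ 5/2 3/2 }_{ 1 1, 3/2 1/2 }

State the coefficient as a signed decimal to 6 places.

j₁+j₂−J=0  J+j₁−j₂=2  J−j₁+j₂=3  j₁+j₂+J+1=6
(j₁±m₁, j₂±m₂, J±M) = (2,0,2,1,4,1)
P² = 48/5
sum k=0..0:
  [0] +1/4 = 1/4
S = 1/4
C² = P²·S² = 3/5 ; C = +0.774597

+√(3/5) ≈ +0.774597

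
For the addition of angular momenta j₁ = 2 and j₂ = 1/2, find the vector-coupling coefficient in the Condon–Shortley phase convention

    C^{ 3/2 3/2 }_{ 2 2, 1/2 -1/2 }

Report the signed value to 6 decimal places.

+√(4/5) = +0.894427

√[4·1!3!0!/5! · 4!0!0!1!3!0!] = √(144/5)
  +(−1)^0/∏(0,1,0,0,3,0)! = 1/6  (running 1/6)
⟨..|..⟩ = √(144/5)·(1/6) = +0.894427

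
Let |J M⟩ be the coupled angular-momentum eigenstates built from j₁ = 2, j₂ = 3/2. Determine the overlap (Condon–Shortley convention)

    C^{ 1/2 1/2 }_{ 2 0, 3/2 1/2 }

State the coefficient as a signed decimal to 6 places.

+√(1/5) ≈ +0.447214

√[2·3!1!0!/5! · 2!2!2!1!1!0!] = √(4/5)
  +(−1)^2/∏(2,1,0,0,1,0)! = 1/2  (running 1/2)
⟨..|..⟩ = √(4/5)·(1/2) = +0.447214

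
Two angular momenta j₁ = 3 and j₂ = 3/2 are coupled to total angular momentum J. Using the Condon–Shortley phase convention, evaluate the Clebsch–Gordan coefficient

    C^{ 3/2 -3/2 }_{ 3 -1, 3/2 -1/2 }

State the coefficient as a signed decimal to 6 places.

triangle: 3!×3!×0!/7! = 36/5040
(j±m)!: 2!×4!×1!×2!×0!×3! = 576
prefactor² = (2J+1)×Δ×N² = 576/35
  k=1: −1/(1!×2!×3!×0!×0!×0!) = -1/12
Σ = -1/12  ⇒  CG² = 576/35×(-1/12)² = 4/35
CG = −√(4/35) = -0.338062

-0.338062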